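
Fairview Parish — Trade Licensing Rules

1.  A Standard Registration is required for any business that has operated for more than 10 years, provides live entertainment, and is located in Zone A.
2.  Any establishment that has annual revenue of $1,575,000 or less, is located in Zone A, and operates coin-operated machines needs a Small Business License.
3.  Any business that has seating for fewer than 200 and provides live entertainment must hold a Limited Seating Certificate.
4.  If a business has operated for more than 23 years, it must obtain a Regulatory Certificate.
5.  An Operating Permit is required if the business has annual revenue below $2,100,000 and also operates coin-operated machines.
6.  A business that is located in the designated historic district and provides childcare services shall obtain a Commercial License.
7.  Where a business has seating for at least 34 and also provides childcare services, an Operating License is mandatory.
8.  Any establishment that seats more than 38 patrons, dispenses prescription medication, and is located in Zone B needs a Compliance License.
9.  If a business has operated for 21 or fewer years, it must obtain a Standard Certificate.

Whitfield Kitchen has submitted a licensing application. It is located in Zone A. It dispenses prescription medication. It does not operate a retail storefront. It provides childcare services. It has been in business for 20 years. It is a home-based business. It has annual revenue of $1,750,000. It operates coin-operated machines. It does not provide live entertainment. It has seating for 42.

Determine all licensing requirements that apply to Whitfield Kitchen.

1. years in business 20 > 10; does not provide live entertainment; is located in Zone A → Standard Registration not required.
2. revenue $1,750,000 > $1,575,000; is located in Zone A; operates coin-operated machines → Small Business License not required.
3. seating 42 < 200; does not provide live entertainment → Limited Seating Certificate not required.
4. years in business 20 ≤ 23 → Regulatory Certificate not required.
5. revenue $1,750,000 < $2,100,000; operates coin-operated machines → Operating Permit required.
6. is located in Zone A (not: is located in the designated historic district); provides childcare services → Commercial License not required.
7. seating 42 ≥ 34; provides childcare services → Operating License required.
8. seating 42 > 38; dispenses prescription medication; is located in Zone A (not: is located in Zone B) → Compliance License not required.
9. years in business 20 ≤ 21 → Standard Certificate required.

Operating License, Operating Permit, Standard Certificate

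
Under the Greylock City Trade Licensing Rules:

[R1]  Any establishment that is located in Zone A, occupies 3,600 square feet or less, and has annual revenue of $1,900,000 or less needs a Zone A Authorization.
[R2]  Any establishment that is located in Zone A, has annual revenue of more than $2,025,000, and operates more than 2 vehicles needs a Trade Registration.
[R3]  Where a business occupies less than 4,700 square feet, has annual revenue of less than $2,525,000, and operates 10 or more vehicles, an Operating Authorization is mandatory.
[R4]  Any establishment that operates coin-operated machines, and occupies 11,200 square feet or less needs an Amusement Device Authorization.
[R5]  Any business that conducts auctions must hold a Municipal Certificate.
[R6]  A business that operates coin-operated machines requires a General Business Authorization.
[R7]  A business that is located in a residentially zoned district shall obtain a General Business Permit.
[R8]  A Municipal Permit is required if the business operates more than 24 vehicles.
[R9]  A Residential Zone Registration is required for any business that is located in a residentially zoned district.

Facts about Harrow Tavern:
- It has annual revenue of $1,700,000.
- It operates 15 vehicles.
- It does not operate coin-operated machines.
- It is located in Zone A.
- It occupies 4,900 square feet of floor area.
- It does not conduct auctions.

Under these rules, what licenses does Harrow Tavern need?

None

[R1] is located in Zone A; floor area 4,900 square feet > 3,600 square feet; revenue $1,700,000 ≤ $1,900,000 → Zone A Authorization not required.
[R2] is located in Zone A; revenue $1,700,000 ≤ $2,025,000; vehicles 15 > 2 → Trade Registration not required.
[R3] floor area 4,900 square feet ≥ 4,700 square feet; revenue $1,700,000 < $2,525,000; vehicles 15 ≥ 10 → Operating Authorization not required.
[R4] does not operate coin-operated machines; floor area 4,900 square feet ≤ 11,200 square feet → Amusement Device Authorization not required.
[R5] does not conduct auctions → Municipal Certificate not required.
[R6] does not operate coin-operated machines → General Business Authorization not required.
[R7] is located in Zone A (not: is located in a residentially zoned district) → General Business Permit not required.
[R8] vehicles 15 ≤ 24 → Municipal Permit not required.
[R9] is located in Zone A (not: is located in a residentially zoned district) → Residential Zone Registration not required.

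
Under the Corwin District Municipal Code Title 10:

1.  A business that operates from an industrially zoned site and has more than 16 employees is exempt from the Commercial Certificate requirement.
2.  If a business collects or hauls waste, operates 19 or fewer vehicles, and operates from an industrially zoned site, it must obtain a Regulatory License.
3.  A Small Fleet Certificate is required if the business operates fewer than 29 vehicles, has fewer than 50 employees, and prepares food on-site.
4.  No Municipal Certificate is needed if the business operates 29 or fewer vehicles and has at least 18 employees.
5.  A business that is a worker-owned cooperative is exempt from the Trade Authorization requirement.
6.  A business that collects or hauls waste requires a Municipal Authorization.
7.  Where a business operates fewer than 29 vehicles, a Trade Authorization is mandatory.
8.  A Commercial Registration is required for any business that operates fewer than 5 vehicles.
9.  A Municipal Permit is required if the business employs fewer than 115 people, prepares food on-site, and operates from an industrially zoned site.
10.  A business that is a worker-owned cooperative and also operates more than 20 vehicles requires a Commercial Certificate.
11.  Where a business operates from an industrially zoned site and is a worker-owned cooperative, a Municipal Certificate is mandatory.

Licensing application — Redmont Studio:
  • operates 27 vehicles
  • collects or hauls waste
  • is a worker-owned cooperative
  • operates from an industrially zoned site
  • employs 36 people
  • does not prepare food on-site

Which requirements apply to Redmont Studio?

1. operates from an industrially zoned site; employees 36 > 16 → exempt from Commercial Certificate.
2. collects or hauls waste; vehicles 27 > 19; operates from an industrially zoned site → Regulatory License not required.
3. vehicles 27 < 29; employees 36 < 50; does not prepare food on-site → Small Fleet Certificate not required.
4. vehicles 27 ≤ 29; employees 36 ≥ 18 → exempt from Municipal Certificate.
5. is a worker-owned cooperative → exempt from Trade Authorization.
6. collects or hauls waste → Municipal Authorization required.
7. vehicles 27 < 29 → Trade Authorization required.
8. vehicles 27 ≥ 5 → Commercial Registration not required.
9. employees 36 < 115; does not prepare food on-site; operates from an industrially zoned site → Municipal Permit not required.
10. is a worker-owned cooperative; vehicles 27 > 20 → Commercial Certificate required.
11. operates from an industrially zoned site; is a worker-owned cooperative → Municipal Certificate required.

Municipal Authorization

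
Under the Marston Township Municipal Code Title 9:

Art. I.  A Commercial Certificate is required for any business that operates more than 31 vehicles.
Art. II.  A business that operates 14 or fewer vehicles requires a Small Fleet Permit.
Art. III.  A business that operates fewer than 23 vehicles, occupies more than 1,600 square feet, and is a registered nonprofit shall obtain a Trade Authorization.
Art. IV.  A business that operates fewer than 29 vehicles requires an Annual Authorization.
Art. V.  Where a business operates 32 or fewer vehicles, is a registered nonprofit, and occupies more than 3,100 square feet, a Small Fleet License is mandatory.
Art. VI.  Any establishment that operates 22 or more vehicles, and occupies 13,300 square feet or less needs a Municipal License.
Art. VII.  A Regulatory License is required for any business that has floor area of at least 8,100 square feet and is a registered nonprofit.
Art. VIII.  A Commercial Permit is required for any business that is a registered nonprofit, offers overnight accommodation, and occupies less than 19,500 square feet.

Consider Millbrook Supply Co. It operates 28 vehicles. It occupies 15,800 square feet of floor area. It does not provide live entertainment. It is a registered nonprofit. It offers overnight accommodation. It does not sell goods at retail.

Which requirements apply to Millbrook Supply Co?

Art. I. vehicles 28 ≤ 31 → Commercial Certificate not required.
Art. II. vehicles 28 > 14 → Small Fleet Permit not required.
Art. III. vehicles 28 ≥ 23; floor area 15,800 square feet > 1,600 square feet; is a registered nonprofit → Trade Authorization not required.
Art. IV. vehicles 28 < 29 → Annual Authorization required.
Art. V. vehicles 28 ≤ 32; is a registered nonprofit; floor area 15,800 square feet > 3,100 square feet → Small Fleet License required.
Art. VI. vehicles 28 ≥ 22; floor area 15,800 square feet > 13,300 square feet → Municipal License not required.
Art. VII. floor area 15,800 square feet ≥ 8,100 square feet; is a registered nonprofit → Regulatory License required.
Art. VIII. is a registered nonprofit; offers overnight accommodation; floor area 15,800 square feet < 19,500 square feet → Commercial Permit required.

Annual Authorization, Commercial Permit, Regulatory License, Small Fleet License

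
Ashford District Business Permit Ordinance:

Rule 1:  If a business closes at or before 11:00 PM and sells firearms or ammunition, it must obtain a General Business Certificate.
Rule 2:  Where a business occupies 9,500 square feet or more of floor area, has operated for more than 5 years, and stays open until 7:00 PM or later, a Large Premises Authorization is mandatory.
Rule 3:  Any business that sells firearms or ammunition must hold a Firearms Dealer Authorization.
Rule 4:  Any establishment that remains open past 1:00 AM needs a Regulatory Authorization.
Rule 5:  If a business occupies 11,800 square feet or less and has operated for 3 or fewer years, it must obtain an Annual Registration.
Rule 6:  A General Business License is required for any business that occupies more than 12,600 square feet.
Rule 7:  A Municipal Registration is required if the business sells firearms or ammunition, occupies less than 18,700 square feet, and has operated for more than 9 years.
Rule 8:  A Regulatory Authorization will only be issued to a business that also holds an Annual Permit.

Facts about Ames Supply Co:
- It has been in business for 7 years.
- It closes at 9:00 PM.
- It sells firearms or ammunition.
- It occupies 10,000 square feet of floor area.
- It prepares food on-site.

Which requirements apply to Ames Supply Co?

Rule 1: closes 9:00 PM, at/before 11:00 PM; sells firearms or ammunition → General Business Certificate required.
Rule 2: floor area 10,000 square feet ≥ 9,500 square feet; years in business 7 > 5; closes 9:00 PM, after 7:00 PM → Large Premises Authorization required.
Rule 3: sells firearms or ammunition → Firearms Dealer Authorization required.
Rule 4: closes 9:00 PM, at/before 1:00 AM → Regulatory Authorization not required.
Rule 5: floor area 10,000 square feet ≤ 11,800 square feet; years in business 7 > 3 → Annual Registration not required.
Rule 6: floor area 10,000 square feet ≤ 12,600 square feet → General Business License not required.
Rule 7: sells firearms or ammunition; floor area 10,000 square feet < 18,700 square feet; years in business 7 ≤ 9 → Municipal Registration not required.
Rule 8: Regulatory Authorization is not required → no effect.

Firearms Dealer Authorization, General Business Certificate, Large Premises Authorization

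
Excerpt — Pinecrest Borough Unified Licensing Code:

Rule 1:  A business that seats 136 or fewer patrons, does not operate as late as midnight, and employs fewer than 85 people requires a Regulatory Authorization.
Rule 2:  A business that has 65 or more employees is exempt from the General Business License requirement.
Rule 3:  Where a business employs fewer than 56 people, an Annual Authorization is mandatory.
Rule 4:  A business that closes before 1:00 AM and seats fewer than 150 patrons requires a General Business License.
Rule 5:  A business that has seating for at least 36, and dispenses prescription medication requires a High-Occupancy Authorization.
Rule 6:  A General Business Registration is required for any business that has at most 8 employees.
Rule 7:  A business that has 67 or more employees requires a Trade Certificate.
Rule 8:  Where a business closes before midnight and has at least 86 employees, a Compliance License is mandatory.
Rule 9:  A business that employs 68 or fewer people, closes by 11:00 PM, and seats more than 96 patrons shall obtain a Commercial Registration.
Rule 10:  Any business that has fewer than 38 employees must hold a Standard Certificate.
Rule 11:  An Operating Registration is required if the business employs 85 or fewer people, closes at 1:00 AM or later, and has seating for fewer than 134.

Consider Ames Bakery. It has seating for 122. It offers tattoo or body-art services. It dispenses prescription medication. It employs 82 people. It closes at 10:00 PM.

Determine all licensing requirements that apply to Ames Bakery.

Rule 1: seating 122 ≤ 136; closes 10:00 PM, at/before midnight; employees 82 < 85 → Regulatory Authorization required.
Rule 2: employees 82 ≥ 65 → exempt from General Business License.
Rule 3: employees 82 ≥ 56 → Annual Authorization not required.
Rule 4: closes 10:00 PM, at/before 1:00 AM; seating 122 < 150 → General Business License required.
Rule 5: seating 122 ≥ 36; dispenses prescription medication → High-Occupancy Authorization required.
Rule 6: employees 82 > 8 → General Business Registration not required.
Rule 7: employees 82 ≥ 67 → Trade Certificate required.
Rule 8: closes 10:00 PM, at/before midnight; employees 82 < 86 → Compliance License not required.
Rule 9: employees 82 > 68; closes 10:00 PM, at/before 11:00 PM; seating 122 > 96 → Commercial Registration not required.
Rule 10: employees 82 ≥ 38 → Standard Certificate not required.
Rule 11: employees 82 ≤ 85; closes 10:00 PM, at/before 1:00 AM; seating 122 < 134 → Operating Registration not required.

High-Occupancy Authorization, Regulatory Authorization, Trade Certificate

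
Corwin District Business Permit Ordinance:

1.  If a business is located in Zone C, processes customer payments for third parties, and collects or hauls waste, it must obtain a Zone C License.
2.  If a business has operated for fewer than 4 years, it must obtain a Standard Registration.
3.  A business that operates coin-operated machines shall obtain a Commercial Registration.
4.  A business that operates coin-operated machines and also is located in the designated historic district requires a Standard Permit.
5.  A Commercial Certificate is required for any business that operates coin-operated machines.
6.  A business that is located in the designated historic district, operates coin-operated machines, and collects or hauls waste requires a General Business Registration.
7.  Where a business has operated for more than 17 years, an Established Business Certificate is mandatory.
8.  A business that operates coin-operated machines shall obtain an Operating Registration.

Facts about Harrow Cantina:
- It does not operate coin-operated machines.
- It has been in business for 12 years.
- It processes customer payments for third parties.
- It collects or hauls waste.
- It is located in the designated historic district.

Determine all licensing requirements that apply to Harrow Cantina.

None

1. is located in the designated historic district (not: is located in Zone C); processes customer payments for third parties; collects or hauls waste → Zone C License not required.
2. years in business 12 ≥ 4 → Standard Registration not required.
3. does not operate coin-operated machines → Commercial Registration not required.
4. does not operate coin-operated machines; is located in the designated historic district → Standard Permit not required.
5. does not operate coin-operated machines → Commercial Certificate not required.
6. is located in the designated historic district; does not operate coin-operated machines; collects or hauls waste → General Business Registration not required.
7. years in business 12 ≤ 17 → Established Business Certificate not required.
8. does not operate coin-operated machines → Operating Registration not required.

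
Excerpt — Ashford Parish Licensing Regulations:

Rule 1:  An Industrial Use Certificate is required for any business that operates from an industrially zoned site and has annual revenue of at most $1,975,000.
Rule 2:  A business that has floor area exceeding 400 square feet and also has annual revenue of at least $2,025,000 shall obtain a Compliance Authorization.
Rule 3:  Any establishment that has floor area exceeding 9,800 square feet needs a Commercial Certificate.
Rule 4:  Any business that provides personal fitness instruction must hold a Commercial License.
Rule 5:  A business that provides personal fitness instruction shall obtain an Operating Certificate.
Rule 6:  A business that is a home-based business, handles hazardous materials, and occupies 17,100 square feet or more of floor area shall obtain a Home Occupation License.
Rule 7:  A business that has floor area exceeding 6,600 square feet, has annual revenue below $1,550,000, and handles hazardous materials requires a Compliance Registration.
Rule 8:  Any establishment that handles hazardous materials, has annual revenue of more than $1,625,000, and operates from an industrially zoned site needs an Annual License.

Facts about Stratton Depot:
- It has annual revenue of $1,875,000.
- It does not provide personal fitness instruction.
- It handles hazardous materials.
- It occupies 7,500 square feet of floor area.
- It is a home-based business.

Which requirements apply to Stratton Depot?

None

Rule 1: is a home-based business (not: operates from an industrially zoned site); revenue $1,875,000 ≤ $1,975,000 → Industrial Use Certificate not required.
Rule 2: floor area 7,500 square feet > 400 square feet; revenue $1,875,000 < $2,025,000 → Compliance Authorization not required.
Rule 3: floor area 7,500 square feet ≤ 9,800 square feet → Commercial Certificate not required.
Rule 4: does not provide personal fitness instruction → Commercial License not required.
Rule 5: does not provide personal fitness instruction → Operating Certificate not required.
Rule 6: is a home-based business; handles hazardous materials; floor area 7,500 square feet < 17,100 square feet → Home Occupation License not required.
Rule 7: floor area 7,500 square feet > 6,600 square feet; revenue $1,875,000 ≥ $1,550,000; handles hazardous materials → Compliance Registration not required.
Rule 8: handles hazardous materials; revenue $1,875,000 > $1,625,000; is a home-based business (not: operates from an industrially zoned site) → Annual License not required.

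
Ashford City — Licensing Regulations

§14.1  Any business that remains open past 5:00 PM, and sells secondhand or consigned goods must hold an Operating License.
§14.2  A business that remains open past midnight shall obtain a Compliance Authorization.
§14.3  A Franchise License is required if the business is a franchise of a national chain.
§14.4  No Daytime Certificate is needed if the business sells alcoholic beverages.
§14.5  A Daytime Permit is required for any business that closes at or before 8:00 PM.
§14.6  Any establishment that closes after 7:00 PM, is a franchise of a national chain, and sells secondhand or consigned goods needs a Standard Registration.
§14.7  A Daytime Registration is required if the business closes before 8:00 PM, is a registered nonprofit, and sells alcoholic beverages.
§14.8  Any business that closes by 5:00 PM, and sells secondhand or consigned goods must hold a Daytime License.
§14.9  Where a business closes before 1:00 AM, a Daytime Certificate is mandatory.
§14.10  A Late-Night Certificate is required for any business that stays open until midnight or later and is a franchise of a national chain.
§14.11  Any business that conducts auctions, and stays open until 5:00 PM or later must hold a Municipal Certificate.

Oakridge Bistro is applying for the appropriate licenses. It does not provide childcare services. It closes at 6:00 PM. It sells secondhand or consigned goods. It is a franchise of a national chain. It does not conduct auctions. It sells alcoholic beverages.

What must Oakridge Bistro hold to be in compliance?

Daytime Permit, Franchise License, Operating License

§14.1 closes 6:00 PM, after 5:00 PM; sells secondhand or consigned goods → Operating License required.
§14.2 closes 6:00 PM, at/before midnight → Compliance Authorization not required.
§14.3 is a franchise of a national chain → Franchise License required.
§14.4 sells alcoholic beverages → exempt from Daytime Certificate.
§14.5 closes 6:00 PM, at/before 8:00 PM → Daytime Permit required.
§14.6 closes 6:00 PM, at/before 7:00 PM; is a franchise of a national chain; sells secondhand or consigned goods → Standard Registration not required.
§14.7 closes 6:00 PM, at/before 8:00 PM; is a franchise of a national chain (not: is a registered nonprofit); sells alcoholic beverages → Daytime Registration not required.
§14.8 closes 6:00 PM, after 5:00 PM; sells secondhand or consigned goods → Daytime License not required.
§14.9 closes 6:00 PM, at/before 1:00 AM → Daytime Certificate required.
§14.10 closes 6:00 PM, at/before midnight; is a franchise of a national chain → Late-Night Certificate not required.
§14.11 does not conduct auctions; closes 6:00 PM, after 5:00 PM → Municipal Certificate not required.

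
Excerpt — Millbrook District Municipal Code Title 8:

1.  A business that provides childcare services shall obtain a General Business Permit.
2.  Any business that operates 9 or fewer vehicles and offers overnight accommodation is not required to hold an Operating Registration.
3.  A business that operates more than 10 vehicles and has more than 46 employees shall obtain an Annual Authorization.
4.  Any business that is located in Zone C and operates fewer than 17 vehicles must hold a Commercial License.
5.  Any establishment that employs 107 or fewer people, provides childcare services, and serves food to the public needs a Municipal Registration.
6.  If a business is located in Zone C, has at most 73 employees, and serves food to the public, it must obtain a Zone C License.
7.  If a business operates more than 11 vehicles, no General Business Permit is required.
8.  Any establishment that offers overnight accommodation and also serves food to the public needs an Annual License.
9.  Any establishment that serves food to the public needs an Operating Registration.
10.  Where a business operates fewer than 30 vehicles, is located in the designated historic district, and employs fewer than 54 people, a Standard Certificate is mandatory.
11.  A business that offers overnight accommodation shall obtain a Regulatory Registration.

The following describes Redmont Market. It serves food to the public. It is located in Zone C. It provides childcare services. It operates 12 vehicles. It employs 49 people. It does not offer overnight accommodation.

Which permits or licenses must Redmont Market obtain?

Annual Authorization, Commercial License, Municipal Registration, Operating Registration, Zone C License

1. provides childcare services → General Business Permit required.
2. vehicles 12 > 9; does not offer overnight accommodation → Operating Registration exemption does not apply.
3. vehicles 12 > 10; employees 49 > 46 → Annual Authorization required.
4. is located in Zone C; vehicles 12 < 17 → Commercial License required.
5. employees 49 ≤ 107; provides childcare services; serves food to the public → Municipal Registration required.
6. is located in Zone C; employees 49 ≤ 73; serves food to the public → Zone C License required.
7. vehicles 12 > 11 → exempt from General Business Permit.
8. does not offer overnight accommodation; serves food to the public → Annual License not required.
9. serves food to the public → Operating Registration required.
10. vehicles 12 < 30; is located in Zone C (not: is located in the designated historic district); employees 49 < 54 → Standard Certificate not required.
11. does not offer overnight accommodation → Regulatory Registration not required.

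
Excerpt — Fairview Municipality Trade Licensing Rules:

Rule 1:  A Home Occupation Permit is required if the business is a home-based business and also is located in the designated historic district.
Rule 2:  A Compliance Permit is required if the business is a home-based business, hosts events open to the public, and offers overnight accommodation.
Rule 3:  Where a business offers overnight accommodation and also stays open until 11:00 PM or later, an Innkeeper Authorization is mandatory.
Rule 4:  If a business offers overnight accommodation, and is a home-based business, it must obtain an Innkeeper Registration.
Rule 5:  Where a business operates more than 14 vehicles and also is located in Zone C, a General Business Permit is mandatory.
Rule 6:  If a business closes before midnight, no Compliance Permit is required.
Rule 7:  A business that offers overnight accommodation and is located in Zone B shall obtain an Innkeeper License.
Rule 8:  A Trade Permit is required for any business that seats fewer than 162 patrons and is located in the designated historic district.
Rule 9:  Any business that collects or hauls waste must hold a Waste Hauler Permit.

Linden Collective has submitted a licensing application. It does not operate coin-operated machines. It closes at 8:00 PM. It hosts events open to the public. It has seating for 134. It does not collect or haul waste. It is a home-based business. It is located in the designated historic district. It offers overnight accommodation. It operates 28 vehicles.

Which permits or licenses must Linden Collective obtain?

Rule 1: is a home-based business; is located in the designated historic district → Home Occupation Permit required.
Rule 2: is a home-based business; hosts events open to the public; offers overnight accommodation → Compliance Permit required.
Rule 3: offers overnight accommodation; closes 8:00 PM, at/before 11:00 PM → Innkeeper Authorization not required.
Rule 4: offers overnight accommodation; is a home-based business → Innkeeper Registration required.
Rule 5: vehicles 28 > 14; is located in the designated historic district (not: is located in Zone C) → General Business Permit not required.
Rule 6: closes 8:00 PM, at/before midnight → exempt from Compliance Permit.
Rule 7: offers overnight accommodation; is located in the designated historic district (not: is located in Zone B) → Innkeeper License not required.
Rule 8: seating 134 < 162; is located in the designated historic district → Trade Permit required.
Rule 9: does not collect or haul waste → Waste Hauler Permit not required.

Home Occupation Permit, Innkeeper Registration, Trade Permit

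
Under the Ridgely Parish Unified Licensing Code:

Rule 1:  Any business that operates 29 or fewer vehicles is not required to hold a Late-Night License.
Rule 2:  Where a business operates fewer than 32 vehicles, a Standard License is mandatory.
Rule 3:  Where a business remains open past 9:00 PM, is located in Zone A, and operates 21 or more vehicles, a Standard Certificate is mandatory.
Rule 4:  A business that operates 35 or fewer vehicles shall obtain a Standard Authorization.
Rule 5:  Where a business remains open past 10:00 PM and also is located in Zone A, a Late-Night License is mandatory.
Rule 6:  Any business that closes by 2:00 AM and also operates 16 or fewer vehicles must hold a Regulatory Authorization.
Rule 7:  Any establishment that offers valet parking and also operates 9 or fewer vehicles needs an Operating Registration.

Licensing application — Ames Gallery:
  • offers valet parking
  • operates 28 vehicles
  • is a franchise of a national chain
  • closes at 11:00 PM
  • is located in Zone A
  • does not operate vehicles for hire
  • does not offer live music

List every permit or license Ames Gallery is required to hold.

Standard Authorization, Standard Certificate, Standard License

Rule 1: vehicles 28 ≤ 29 → exempt from Late-Night License.
Rule 2: vehicles 28 < 32 → Standard License required.
Rule 3: closes 11:00 PM, after 9:00 PM; is located in Zone A; vehicles 28 ≥ 21 → Standard Certificate required.
Rule 4: vehicles 28 ≤ 35 → Standard Authorization required.
Rule 5: closes 11:00 PM, after 10:00 PM; is located in Zone A → Late-Night License required.
Rule 6: closes 11:00 PM, at/before 2:00 AM; vehicles 28 > 16 → Regulatory Authorization not required.
Rule 7: offers valet parking; vehicles 28 > 9 → Operating Registration not required.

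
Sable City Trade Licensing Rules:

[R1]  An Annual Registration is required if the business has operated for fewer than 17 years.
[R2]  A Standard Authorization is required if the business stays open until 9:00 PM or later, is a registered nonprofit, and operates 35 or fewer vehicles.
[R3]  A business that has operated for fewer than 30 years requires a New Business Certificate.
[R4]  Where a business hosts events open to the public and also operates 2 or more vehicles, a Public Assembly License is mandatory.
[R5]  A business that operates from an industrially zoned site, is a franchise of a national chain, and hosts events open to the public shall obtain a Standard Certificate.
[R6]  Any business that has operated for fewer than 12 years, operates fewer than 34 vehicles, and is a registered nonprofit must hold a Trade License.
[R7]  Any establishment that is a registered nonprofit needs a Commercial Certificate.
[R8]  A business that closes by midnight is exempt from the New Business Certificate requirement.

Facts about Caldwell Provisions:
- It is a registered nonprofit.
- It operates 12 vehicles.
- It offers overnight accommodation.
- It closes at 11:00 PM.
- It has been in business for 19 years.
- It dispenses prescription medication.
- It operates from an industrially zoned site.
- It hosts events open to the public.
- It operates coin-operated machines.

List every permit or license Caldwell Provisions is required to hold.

Commercial Certificate, Public Assembly License, Standard Authorization

[R1] years in business 19 ≥ 17 → Annual Registration not required.
[R2] closes 11:00 PM, after 9:00 PM; is a registered nonprofit; vehicles 12 ≤ 35 → Standard Authorization required.
[R3] years in business 19 < 30 → New Business Certificate required.
[R4] hosts events open to the public; vehicles 12 ≥ 2 → Public Assembly License required.
[R5] operates from an industrially zoned site; is a registered nonprofit (not: is a franchise of a national chain); hosts events open to the public → Standard Certificate not required.
[R6] years in business 19 ≥ 12; vehicles 12 < 34; is a registered nonprofit → Trade License not required.
[R7] is a registered nonprofit → Commercial Certificate required.
[R8] closes 11:00 PM, at/before midnight → exempt from New Business Certificate.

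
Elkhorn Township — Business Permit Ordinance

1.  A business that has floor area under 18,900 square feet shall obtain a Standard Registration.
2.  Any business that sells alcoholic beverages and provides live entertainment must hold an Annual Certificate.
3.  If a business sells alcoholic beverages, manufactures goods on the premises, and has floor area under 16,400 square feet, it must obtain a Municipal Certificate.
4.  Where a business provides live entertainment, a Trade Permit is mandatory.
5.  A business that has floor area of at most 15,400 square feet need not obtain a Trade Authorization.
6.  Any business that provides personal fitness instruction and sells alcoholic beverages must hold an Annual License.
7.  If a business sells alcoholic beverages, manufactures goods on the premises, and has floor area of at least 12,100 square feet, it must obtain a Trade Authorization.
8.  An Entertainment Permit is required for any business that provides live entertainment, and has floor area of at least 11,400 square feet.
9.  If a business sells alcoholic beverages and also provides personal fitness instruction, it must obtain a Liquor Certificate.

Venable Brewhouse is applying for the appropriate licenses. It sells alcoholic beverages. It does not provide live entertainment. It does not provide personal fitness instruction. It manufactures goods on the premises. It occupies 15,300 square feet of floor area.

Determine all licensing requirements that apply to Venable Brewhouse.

1. floor area 15,300 square feet < 18,900 square feet → Standard Registration required.
2. sells alcoholic beverages; does not provide live entertainment → Annual Certificate not required.
3. sells alcoholic beverages; manufactures goods on the premises; floor area 15,300 square feet < 16,400 square feet → Municipal Certificate required.
4. does not provide live entertainment → Trade Permit not required.
5. floor area 15,300 square feet ≤ 15,400 square feet → exempt from Trade Authorization.
6. does not provide personal fitness instruction; sells alcoholic beverages → Annual License not required.
7. sells alcoholic beverages; manufactures goods on the premises; floor area 15,300 square feet ≥ 12,100 square feet → Trade Authorization required.
8. does not provide live entertainment; floor area 15,300 square feet ≥ 11,400 square feet → Entertainment Permit not required.
9. sells alcoholic beverages; does not provide personal fitness instruction → Liquor Certificate not required.

Municipal Certificate, Standard Registration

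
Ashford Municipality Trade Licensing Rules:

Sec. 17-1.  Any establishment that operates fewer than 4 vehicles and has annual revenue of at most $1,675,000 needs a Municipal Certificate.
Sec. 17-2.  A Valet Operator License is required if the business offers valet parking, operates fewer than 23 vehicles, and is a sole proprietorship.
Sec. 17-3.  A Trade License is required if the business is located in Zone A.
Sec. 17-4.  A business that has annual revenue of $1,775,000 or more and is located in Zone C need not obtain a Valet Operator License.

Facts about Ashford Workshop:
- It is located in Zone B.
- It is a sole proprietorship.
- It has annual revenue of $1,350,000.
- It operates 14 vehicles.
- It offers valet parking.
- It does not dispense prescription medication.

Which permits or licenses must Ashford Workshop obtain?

Sec. 17-1. vehicles 14 ≥ 4; revenue $1,350,000 ≤ $1,675,000 → Municipal Certificate not required.
Sec. 17-2. offers valet parking; vehicles 14 < 23; is a sole proprietorship → Valet Operator License required.
Sec. 17-3. is located in Zone B (not: is located in Zone A) → Trade License not required.
Sec. 17-4. revenue $1,350,000 < $1,775,000; is located in Zone B (not: is located in Zone C) → Valet Operator License exemption does not apply.

Valet Operator License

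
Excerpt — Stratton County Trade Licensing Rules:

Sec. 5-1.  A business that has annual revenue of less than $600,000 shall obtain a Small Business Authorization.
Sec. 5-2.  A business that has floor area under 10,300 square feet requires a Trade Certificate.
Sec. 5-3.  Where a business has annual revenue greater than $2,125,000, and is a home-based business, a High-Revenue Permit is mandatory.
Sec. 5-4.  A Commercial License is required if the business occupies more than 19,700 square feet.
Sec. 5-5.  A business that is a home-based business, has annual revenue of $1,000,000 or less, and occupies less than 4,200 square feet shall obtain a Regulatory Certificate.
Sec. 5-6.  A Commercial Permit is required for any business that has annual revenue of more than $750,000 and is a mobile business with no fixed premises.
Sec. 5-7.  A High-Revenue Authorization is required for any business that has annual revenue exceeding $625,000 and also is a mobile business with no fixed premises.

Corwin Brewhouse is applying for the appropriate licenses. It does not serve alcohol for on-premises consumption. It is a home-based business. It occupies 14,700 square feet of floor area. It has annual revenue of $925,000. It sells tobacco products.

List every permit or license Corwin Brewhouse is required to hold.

None

Sec. 5-1. revenue $925,000 ≥ $600,000 → Small Business Authorization not required.
Sec. 5-2. floor area 14,700 square feet ≥ 10,300 square feet → Trade Certificate not required.
Sec. 5-3. revenue $925,000 ≤ $2,125,000; is a home-based business → High-Revenue Permit not required.
Sec. 5-4. floor area 14,700 square feet ≤ 19,700 square feet → Commercial License not required.
Sec. 5-5. is a home-based business; revenue $925,000 ≤ $1,000,000; floor area 14,700 square feet ≥ 4,200 square feet → Regulatory Certificate not required.
Sec. 5-6. revenue $925,000 > $750,000; is a home-based business (not: is a mobile business with no fixed premises) → Commercial Permit not required.
Sec. 5-7. revenue $925,000 > $625,000; is a home-based business (not: is a mobile business with no fixed premises) → High-Revenue Authorization not required.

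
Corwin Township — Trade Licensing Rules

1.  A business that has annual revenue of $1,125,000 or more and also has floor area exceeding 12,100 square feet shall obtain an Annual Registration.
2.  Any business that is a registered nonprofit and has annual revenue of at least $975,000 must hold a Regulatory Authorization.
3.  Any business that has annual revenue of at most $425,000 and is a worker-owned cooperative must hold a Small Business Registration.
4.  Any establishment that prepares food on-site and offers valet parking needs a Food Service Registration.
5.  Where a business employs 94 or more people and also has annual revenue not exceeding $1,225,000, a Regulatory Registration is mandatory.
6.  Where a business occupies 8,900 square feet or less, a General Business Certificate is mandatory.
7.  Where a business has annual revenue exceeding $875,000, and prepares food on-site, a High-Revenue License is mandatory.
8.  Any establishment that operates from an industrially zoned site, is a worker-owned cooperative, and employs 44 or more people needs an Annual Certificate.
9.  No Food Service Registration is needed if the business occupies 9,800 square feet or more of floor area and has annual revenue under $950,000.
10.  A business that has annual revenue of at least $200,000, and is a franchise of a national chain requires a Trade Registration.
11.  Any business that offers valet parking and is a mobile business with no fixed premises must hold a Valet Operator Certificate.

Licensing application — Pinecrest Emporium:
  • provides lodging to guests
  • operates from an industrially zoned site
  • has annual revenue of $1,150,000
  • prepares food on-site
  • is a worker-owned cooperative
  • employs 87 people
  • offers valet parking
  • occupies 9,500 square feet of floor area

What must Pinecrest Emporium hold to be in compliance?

1. revenue $1,150,000 ≥ $1,125,000; floor area 9,500 square feet ≤ 12,100 square feet → Annual Registration not required.
2. is a worker-owned cooperative (not: is a registered nonprofit); revenue $1,150,000 ≥ $975,000 → Regulatory Authorization not required.
3. revenue $1,150,000 > $425,000; is a worker-owned cooperative → Small Business Registration not required.
4. prepares food on-site; offers valet parking → Food Service Registration required.
5. employees 87 < 94; revenue $1,150,000 ≤ $1,225,000 → Regulatory Registration not required.
6. floor area 9,500 square feet > 8,900 square feet → General Business Certificate not required.
7. revenue $1,150,000 > $875,000; prepares food on-site → High-Revenue License required.
8. operates from an industrially zoned site; is a worker-owned cooperative; employees 87 ≥ 44 → Annual Certificate required.
9. floor area 9,500 square feet < 9,800 square feet; revenue $1,150,000 ≥ $950,000 → Food Service Registration exemption does not apply.
10. revenue $1,150,000 ≥ $200,000; is a worker-owned cooperative (not: is a franchise of a national chain) → Trade Registration not required.
11. offers valet parking; operates from an industrially zoned site (not: is a mobile business with no fixed premises) → Valet Operator Certificate not required.

Annual Certificate, Food Service Registration, High-Revenue License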